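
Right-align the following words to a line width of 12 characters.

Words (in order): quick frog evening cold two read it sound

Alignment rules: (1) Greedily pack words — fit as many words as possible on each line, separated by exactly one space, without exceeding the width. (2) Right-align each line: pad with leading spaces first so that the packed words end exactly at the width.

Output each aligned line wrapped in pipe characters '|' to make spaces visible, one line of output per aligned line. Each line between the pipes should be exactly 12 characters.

Line 1: ['quick', 'frog'] (min_width=10, slack=2)
Line 2: ['evening', 'cold'] (min_width=12, slack=0)
Line 3: ['two', 'read', 'it'] (min_width=11, slack=1)
Line 4: ['sound'] (min_width=5, slack=7)

Answer: |  quick frog|
|evening cold|
| two read it|
|       sound|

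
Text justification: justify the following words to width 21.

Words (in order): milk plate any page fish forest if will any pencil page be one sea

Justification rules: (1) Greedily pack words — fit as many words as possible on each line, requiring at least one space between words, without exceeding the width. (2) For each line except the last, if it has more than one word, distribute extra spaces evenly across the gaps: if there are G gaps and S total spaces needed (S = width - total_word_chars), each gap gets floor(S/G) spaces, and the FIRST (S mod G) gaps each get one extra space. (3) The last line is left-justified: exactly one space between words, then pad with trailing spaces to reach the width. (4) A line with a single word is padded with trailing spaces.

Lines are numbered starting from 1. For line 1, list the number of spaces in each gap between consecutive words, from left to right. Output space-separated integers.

Line 1: ['milk', 'plate', 'any', 'page'] (min_width=19, slack=2)
Line 2: ['fish', 'forest', 'if', 'will'] (min_width=19, slack=2)
Line 3: ['any', 'pencil', 'page', 'be'] (min_width=18, slack=3)
Line 4: ['one', 'sea'] (min_width=7, slack=14)

Answer: 2 2 1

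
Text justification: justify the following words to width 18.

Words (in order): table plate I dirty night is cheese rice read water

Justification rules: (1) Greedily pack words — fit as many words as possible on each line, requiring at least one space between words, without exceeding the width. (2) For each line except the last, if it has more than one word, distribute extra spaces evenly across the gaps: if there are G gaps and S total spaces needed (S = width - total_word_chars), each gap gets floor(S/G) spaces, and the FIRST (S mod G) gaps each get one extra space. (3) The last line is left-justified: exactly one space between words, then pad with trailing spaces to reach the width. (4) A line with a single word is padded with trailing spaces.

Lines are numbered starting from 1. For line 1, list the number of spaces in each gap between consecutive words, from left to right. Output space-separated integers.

Answer: 4 3

Derivation:
Line 1: ['table', 'plate', 'I'] (min_width=13, slack=5)
Line 2: ['dirty', 'night', 'is'] (min_width=14, slack=4)
Line 3: ['cheese', 'rice', 'read'] (min_width=16, slack=2)
Line 4: ['water'] (min_width=5, slack=13)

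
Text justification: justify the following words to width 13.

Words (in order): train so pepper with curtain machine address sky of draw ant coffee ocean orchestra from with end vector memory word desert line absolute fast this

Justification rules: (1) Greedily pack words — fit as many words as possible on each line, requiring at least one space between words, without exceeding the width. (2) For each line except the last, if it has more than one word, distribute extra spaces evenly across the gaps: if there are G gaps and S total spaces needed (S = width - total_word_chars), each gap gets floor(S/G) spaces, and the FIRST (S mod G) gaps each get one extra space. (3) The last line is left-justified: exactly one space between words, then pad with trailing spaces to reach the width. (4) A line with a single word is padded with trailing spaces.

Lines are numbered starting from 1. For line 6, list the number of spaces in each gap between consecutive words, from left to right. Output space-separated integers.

Answer: 2 2

Derivation:
Line 1: ['train', 'so'] (min_width=8, slack=5)
Line 2: ['pepper', 'with'] (min_width=11, slack=2)
Line 3: ['curtain'] (min_width=7, slack=6)
Line 4: ['machine'] (min_width=7, slack=6)
Line 5: ['address', 'sky'] (min_width=11, slack=2)
Line 6: ['of', 'draw', 'ant'] (min_width=11, slack=2)
Line 7: ['coffee', 'ocean'] (min_width=12, slack=1)
Line 8: ['orchestra'] (min_width=9, slack=4)
Line 9: ['from', 'with', 'end'] (min_width=13, slack=0)
Line 10: ['vector', 'memory'] (min_width=13, slack=0)
Line 11: ['word', 'desert'] (min_width=11, slack=2)
Line 12: ['line', 'absolute'] (min_width=13, slack=0)
Line 13: ['fast', 'this'] (min_width=9, slack=4)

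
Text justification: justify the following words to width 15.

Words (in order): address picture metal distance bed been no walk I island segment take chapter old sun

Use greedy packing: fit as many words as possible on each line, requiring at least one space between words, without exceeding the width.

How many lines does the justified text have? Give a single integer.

Answer: 6

Derivation:
Line 1: ['address', 'picture'] (min_width=15, slack=0)
Line 2: ['metal', 'distance'] (min_width=14, slack=1)
Line 3: ['bed', 'been', 'no'] (min_width=11, slack=4)
Line 4: ['walk', 'I', 'island'] (min_width=13, slack=2)
Line 5: ['segment', 'take'] (min_width=12, slack=3)
Line 6: ['chapter', 'old', 'sun'] (min_width=15, slack=0)
Total lines: 6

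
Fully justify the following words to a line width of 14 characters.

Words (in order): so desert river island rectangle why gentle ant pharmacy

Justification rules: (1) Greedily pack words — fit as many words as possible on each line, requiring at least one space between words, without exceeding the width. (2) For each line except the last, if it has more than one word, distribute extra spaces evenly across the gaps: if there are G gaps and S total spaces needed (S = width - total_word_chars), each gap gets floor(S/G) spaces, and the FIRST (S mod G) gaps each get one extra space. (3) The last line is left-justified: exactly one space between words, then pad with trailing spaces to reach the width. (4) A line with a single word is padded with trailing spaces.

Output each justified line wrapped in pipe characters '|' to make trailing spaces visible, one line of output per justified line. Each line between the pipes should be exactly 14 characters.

Answer: |so      desert|
|river   island|
|rectangle  why|
|gentle     ant|
|pharmacy      |

Derivation:
Line 1: ['so', 'desert'] (min_width=9, slack=5)
Line 2: ['river', 'island'] (min_width=12, slack=2)
Line 3: ['rectangle', 'why'] (min_width=13, slack=1)
Line 4: ['gentle', 'ant'] (min_width=10, slack=4)
Line 5: ['pharmacy'] (min_width=8, slack=6)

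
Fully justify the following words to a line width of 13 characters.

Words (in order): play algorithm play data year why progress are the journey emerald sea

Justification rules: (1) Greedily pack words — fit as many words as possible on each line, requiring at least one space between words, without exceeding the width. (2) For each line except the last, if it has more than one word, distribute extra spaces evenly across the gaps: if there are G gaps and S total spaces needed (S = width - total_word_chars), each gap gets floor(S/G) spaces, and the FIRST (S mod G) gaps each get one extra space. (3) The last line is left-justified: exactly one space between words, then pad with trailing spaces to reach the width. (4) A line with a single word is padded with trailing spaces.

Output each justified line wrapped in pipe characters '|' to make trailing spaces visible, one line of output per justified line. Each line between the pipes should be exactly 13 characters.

Answer: |play         |
|algorithm    |
|play     data|
|year      why|
|progress  are|
|the   journey|
|emerald sea  |

Derivation:
Line 1: ['play'] (min_width=4, slack=9)
Line 2: ['algorithm'] (min_width=9, slack=4)
Line 3: ['play', 'data'] (min_width=9, slack=4)
Line 4: ['year', 'why'] (min_width=8, slack=5)
Line 5: ['progress', 'are'] (min_width=12, slack=1)
Line 6: ['the', 'journey'] (min_width=11, slack=2)
Line 7: ['emerald', 'sea'] (min_width=11, slack=2)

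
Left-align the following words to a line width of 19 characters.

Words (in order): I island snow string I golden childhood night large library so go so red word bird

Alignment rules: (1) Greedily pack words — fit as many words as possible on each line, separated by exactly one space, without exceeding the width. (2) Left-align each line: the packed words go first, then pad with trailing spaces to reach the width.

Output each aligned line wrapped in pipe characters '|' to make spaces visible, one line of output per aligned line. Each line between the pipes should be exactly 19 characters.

Line 1: ['I', 'island', 'snow'] (min_width=13, slack=6)
Line 2: ['string', 'I', 'golden'] (min_width=15, slack=4)
Line 3: ['childhood', 'night'] (min_width=15, slack=4)
Line 4: ['large', 'library', 'so', 'go'] (min_width=19, slack=0)
Line 5: ['so', 'red', 'word', 'bird'] (min_width=16, slack=3)

Answer: |I island snow      |
|string I golden    |
|childhood night    |
|large library so go|
|so red word bird   |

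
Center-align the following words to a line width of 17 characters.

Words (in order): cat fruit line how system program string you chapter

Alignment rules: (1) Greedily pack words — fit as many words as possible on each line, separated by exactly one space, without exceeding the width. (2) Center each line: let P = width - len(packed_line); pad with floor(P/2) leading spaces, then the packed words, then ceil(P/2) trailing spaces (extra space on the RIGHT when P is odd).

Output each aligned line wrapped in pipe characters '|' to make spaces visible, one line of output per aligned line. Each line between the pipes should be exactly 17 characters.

Line 1: ['cat', 'fruit', 'line'] (min_width=14, slack=3)
Line 2: ['how', 'system'] (min_width=10, slack=7)
Line 3: ['program', 'string'] (min_width=14, slack=3)
Line 4: ['you', 'chapter'] (min_width=11, slack=6)

Answer: | cat fruit line  |
|   how system    |
| program string  |
|   you chapter   |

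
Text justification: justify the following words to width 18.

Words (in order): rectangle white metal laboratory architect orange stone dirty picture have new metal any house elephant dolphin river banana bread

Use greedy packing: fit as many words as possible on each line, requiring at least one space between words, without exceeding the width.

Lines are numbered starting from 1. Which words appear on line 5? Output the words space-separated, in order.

Answer: picture have new

Derivation:
Line 1: ['rectangle', 'white'] (min_width=15, slack=3)
Line 2: ['metal', 'laboratory'] (min_width=16, slack=2)
Line 3: ['architect', 'orange'] (min_width=16, slack=2)
Line 4: ['stone', 'dirty'] (min_width=11, slack=7)
Line 5: ['picture', 'have', 'new'] (min_width=16, slack=2)
Line 6: ['metal', 'any', 'house'] (min_width=15, slack=3)
Line 7: ['elephant', 'dolphin'] (min_width=16, slack=2)
Line 8: ['river', 'banana', 'bread'] (min_width=18, slack=0)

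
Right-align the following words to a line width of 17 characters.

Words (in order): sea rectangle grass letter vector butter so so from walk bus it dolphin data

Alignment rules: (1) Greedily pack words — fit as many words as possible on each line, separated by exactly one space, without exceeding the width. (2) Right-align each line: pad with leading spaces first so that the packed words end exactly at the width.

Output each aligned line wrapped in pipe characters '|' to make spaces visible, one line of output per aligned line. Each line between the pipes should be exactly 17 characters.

Answer: |    sea rectangle|
|     grass letter|
| vector butter so|
| so from walk bus|
|  it dolphin data|

Derivation:
Line 1: ['sea', 'rectangle'] (min_width=13, slack=4)
Line 2: ['grass', 'letter'] (min_width=12, slack=5)
Line 3: ['vector', 'butter', 'so'] (min_width=16, slack=1)
Line 4: ['so', 'from', 'walk', 'bus'] (min_width=16, slack=1)
Line 5: ['it', 'dolphin', 'data'] (min_width=15, slack=2)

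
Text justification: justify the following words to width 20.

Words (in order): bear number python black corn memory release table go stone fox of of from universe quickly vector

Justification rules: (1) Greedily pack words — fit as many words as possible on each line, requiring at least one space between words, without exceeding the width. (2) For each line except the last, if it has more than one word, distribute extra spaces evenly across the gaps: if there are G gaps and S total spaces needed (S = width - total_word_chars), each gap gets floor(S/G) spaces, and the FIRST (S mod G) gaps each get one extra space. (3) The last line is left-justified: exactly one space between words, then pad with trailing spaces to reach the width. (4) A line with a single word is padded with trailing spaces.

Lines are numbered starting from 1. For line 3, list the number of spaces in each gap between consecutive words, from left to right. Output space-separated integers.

Answer: 3 3

Derivation:
Line 1: ['bear', 'number', 'python'] (min_width=18, slack=2)
Line 2: ['black', 'corn', 'memory'] (min_width=17, slack=3)
Line 3: ['release', 'table', 'go'] (min_width=16, slack=4)
Line 4: ['stone', 'fox', 'of', 'of', 'from'] (min_width=20, slack=0)
Line 5: ['universe', 'quickly'] (min_width=16, slack=4)
Line 6: ['vector'] (min_width=6, slack=14)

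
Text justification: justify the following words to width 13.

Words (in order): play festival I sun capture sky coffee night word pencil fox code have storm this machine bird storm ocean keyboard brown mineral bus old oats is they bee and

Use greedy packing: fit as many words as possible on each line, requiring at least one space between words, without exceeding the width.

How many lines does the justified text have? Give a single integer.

Answer: 14

Derivation:
Line 1: ['play', 'festival'] (min_width=13, slack=0)
Line 2: ['I', 'sun', 'capture'] (min_width=13, slack=0)
Line 3: ['sky', 'coffee'] (min_width=10, slack=3)
Line 4: ['night', 'word'] (min_width=10, slack=3)
Line 5: ['pencil', 'fox'] (min_width=10, slack=3)
Line 6: ['code', 'have'] (min_width=9, slack=4)
Line 7: ['storm', 'this'] (min_width=10, slack=3)
Line 8: ['machine', 'bird'] (min_width=12, slack=1)
Line 9: ['storm', 'ocean'] (min_width=11, slack=2)
Line 10: ['keyboard'] (min_width=8, slack=5)
Line 11: ['brown', 'mineral'] (min_width=13, slack=0)
Line 12: ['bus', 'old', 'oats'] (min_width=12, slack=1)
Line 13: ['is', 'they', 'bee'] (min_width=11, slack=2)
Line 14: ['and'] (min_width=3, slack=10)
Total lines: 14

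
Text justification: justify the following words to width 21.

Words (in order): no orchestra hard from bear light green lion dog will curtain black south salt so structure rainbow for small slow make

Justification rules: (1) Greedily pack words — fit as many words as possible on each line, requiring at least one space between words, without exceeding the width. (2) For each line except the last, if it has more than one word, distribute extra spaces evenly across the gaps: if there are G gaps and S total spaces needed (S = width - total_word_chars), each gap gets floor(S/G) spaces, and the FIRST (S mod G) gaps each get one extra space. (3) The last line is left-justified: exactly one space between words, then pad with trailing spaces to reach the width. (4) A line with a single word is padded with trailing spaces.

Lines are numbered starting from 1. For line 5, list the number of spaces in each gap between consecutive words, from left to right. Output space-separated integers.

Answer: 1 1

Derivation:
Line 1: ['no', 'orchestra', 'hard'] (min_width=17, slack=4)
Line 2: ['from', 'bear', 'light', 'green'] (min_width=21, slack=0)
Line 3: ['lion', 'dog', 'will', 'curtain'] (min_width=21, slack=0)
Line 4: ['black', 'south', 'salt', 'so'] (min_width=19, slack=2)
Line 5: ['structure', 'rainbow', 'for'] (min_width=21, slack=0)
Line 6: ['small', 'slow', 'make'] (min_width=15, slack=6)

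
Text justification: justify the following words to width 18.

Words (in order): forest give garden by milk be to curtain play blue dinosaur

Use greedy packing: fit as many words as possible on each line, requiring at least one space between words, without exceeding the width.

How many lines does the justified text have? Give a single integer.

Line 1: ['forest', 'give', 'garden'] (min_width=18, slack=0)
Line 2: ['by', 'milk', 'be', 'to'] (min_width=13, slack=5)
Line 3: ['curtain', 'play', 'blue'] (min_width=17, slack=1)
Line 4: ['dinosaur'] (min_width=8, slack=10)
Total lines: 4

Answer: 4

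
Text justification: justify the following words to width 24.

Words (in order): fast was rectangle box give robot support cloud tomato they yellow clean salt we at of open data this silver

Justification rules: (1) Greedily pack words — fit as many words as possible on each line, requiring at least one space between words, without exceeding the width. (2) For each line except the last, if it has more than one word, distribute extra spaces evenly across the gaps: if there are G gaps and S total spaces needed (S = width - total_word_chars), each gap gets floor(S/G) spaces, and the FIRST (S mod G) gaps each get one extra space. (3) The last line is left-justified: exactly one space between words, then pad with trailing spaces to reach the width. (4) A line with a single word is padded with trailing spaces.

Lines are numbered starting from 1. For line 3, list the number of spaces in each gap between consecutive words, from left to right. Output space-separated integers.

Answer: 1 1 1

Derivation:
Line 1: ['fast', 'was', 'rectangle', 'box'] (min_width=22, slack=2)
Line 2: ['give', 'robot', 'support', 'cloud'] (min_width=24, slack=0)
Line 3: ['tomato', 'they', 'yellow', 'clean'] (min_width=24, slack=0)
Line 4: ['salt', 'we', 'at', 'of', 'open', 'data'] (min_width=23, slack=1)
Line 5: ['this', 'silver'] (min_width=11, slack=13)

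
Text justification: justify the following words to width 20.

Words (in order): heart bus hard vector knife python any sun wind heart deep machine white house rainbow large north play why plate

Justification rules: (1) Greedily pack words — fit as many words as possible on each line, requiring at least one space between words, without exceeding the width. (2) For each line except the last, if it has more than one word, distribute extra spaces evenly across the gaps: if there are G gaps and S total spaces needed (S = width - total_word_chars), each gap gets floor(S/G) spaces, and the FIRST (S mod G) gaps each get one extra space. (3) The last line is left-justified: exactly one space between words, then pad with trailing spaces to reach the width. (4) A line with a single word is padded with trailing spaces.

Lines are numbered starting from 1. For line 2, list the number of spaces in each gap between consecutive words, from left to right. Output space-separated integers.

Line 1: ['heart', 'bus', 'hard'] (min_width=14, slack=6)
Line 2: ['vector', 'knife', 'python'] (min_width=19, slack=1)
Line 3: ['any', 'sun', 'wind', 'heart'] (min_width=18, slack=2)
Line 4: ['deep', 'machine', 'white'] (min_width=18, slack=2)
Line 5: ['house', 'rainbow', 'large'] (min_width=19, slack=1)
Line 6: ['north', 'play', 'why', 'plate'] (min_width=20, slack=0)

Answer: 2 1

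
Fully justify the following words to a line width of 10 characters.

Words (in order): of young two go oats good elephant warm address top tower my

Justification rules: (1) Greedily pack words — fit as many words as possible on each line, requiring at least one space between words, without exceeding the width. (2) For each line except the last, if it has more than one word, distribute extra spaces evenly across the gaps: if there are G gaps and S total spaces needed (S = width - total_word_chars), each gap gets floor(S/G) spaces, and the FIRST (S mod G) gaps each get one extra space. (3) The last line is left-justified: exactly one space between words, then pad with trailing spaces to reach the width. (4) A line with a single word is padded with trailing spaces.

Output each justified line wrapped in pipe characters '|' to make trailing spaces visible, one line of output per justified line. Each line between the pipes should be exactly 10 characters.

Line 1: ['of', 'young'] (min_width=8, slack=2)
Line 2: ['two', 'go'] (min_width=6, slack=4)
Line 3: ['oats', 'good'] (min_width=9, slack=1)
Line 4: ['elephant'] (min_width=8, slack=2)
Line 5: ['warm'] (min_width=4, slack=6)
Line 6: ['address'] (min_width=7, slack=3)
Line 7: ['top', 'tower'] (min_width=9, slack=1)
Line 8: ['my'] (min_width=2, slack=8)

Answer: |of   young|
|two     go|
|oats  good|
|elephant  |
|warm      |
|address   |
|top  tower|
|my        |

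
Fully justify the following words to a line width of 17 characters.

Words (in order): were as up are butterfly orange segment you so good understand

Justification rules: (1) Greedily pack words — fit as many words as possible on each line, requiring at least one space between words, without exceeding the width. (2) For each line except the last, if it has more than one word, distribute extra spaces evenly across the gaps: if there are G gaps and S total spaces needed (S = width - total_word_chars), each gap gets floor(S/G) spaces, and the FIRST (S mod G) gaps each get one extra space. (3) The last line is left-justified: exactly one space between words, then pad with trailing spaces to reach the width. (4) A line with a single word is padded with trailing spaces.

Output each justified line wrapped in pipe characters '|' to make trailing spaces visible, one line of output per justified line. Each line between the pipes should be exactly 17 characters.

Answer: |were  as  up  are|
|butterfly  orange|
|segment   you  so|
|good understand  |

Derivation:
Line 1: ['were', 'as', 'up', 'are'] (min_width=14, slack=3)
Line 2: ['butterfly', 'orange'] (min_width=16, slack=1)
Line 3: ['segment', 'you', 'so'] (min_width=14, slack=3)
Line 4: ['good', 'understand'] (min_width=15, slack=2)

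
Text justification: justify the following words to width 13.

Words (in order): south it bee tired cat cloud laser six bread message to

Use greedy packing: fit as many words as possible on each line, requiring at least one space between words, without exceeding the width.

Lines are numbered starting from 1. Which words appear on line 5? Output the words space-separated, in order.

Line 1: ['south', 'it', 'bee'] (min_width=12, slack=1)
Line 2: ['tired', 'cat'] (min_width=9, slack=4)
Line 3: ['cloud', 'laser'] (min_width=11, slack=2)
Line 4: ['six', 'bread'] (min_width=9, slack=4)
Line 5: ['message', 'to'] (min_width=10, slack=3)

Answer: message to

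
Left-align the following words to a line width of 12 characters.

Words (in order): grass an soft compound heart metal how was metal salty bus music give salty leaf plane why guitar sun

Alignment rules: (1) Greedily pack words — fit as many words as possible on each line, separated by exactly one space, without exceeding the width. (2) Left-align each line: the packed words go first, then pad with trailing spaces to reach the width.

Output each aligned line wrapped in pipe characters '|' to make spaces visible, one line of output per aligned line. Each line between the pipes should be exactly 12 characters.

Answer: |grass an    |
|soft        |
|compound    |
|heart metal |
|how was     |
|metal salty |
|bus music   |
|give salty  |
|leaf plane  |
|why guitar  |
|sun         |

Derivation:
Line 1: ['grass', 'an'] (min_width=8, slack=4)
Line 2: ['soft'] (min_width=4, slack=8)
Line 3: ['compound'] (min_width=8, slack=4)
Line 4: ['heart', 'metal'] (min_width=11, slack=1)
Line 5: ['how', 'was'] (min_width=7, slack=5)
Line 6: ['metal', 'salty'] (min_width=11, slack=1)
Line 7: ['bus', 'music'] (min_width=9, slack=3)
Line 8: ['give', 'salty'] (min_width=10, slack=2)
Line 9: ['leaf', 'plane'] (min_width=10, slack=2)
Line 10: ['why', 'guitar'] (min_width=10, slack=2)
Line 11: ['sun'] (min_width=3, slack=9)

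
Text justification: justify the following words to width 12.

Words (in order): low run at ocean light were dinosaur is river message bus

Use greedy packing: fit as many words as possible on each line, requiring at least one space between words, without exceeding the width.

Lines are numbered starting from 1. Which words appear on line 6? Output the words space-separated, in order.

Answer: message bus

Derivation:
Line 1: ['low', 'run', 'at'] (min_width=10, slack=2)
Line 2: ['ocean', 'light'] (min_width=11, slack=1)
Line 3: ['were'] (min_width=4, slack=8)
Line 4: ['dinosaur', 'is'] (min_width=11, slack=1)
Line 5: ['river'] (min_width=5, slack=7)
Line 6: ['message', 'bus'] (min_width=11, slack=1)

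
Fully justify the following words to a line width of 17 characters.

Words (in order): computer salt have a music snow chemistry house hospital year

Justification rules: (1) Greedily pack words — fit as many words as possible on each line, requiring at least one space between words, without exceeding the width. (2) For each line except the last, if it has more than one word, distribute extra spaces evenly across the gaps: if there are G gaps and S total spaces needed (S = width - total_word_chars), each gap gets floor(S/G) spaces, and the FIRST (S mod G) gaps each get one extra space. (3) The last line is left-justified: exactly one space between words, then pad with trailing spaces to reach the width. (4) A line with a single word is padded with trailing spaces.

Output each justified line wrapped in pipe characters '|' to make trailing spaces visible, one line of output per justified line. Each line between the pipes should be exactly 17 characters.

Answer: |computer     salt|
|have a music snow|
|chemistry   house|
|hospital year    |

Derivation:
Line 1: ['computer', 'salt'] (min_width=13, slack=4)
Line 2: ['have', 'a', 'music', 'snow'] (min_width=17, slack=0)
Line 3: ['chemistry', 'house'] (min_width=15, slack=2)
Line 4: ['hospital', 'year'] (min_width=13, slack=4)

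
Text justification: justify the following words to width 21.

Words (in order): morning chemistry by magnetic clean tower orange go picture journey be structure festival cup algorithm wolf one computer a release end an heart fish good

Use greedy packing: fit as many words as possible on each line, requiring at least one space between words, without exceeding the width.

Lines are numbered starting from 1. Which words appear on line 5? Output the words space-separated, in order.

Answer: festival cup

Derivation:
Line 1: ['morning', 'chemistry', 'by'] (min_width=20, slack=1)
Line 2: ['magnetic', 'clean', 'tower'] (min_width=20, slack=1)
Line 3: ['orange', 'go', 'picture'] (min_width=17, slack=4)
Line 4: ['journey', 'be', 'structure'] (min_width=20, slack=1)
Line 5: ['festival', 'cup'] (min_width=12, slack=9)
Line 6: ['algorithm', 'wolf', 'one'] (min_width=18, slack=3)
Line 7: ['computer', 'a', 'release'] (min_width=18, slack=3)
Line 8: ['end', 'an', 'heart', 'fish'] (min_width=17, slack=4)
Line 9: ['good'] (min_width=4, slack=17)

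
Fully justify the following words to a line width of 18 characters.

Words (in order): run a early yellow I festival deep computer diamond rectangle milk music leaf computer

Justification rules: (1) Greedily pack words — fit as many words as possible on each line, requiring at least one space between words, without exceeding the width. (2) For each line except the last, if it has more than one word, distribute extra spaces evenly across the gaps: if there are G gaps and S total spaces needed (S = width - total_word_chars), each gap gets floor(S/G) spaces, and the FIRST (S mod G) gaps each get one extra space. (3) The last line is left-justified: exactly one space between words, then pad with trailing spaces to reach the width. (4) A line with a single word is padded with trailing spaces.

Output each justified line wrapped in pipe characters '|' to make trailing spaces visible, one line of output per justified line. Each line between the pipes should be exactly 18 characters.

Answer: |run a early yellow|
|I   festival  deep|
|computer   diamond|
|rectangle     milk|
|music         leaf|
|computer          |

Derivation:
Line 1: ['run', 'a', 'early', 'yellow'] (min_width=18, slack=0)
Line 2: ['I', 'festival', 'deep'] (min_width=15, slack=3)
Line 3: ['computer', 'diamond'] (min_width=16, slack=2)
Line 4: ['rectangle', 'milk'] (min_width=14, slack=4)
Line 5: ['music', 'leaf'] (min_width=10, slack=8)
Line 6: ['computer'] (min_width=8, slack=10)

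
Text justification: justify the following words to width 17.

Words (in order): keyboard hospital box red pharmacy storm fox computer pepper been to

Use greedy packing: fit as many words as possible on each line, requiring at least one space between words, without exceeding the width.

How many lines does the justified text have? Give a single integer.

Line 1: ['keyboard', 'hospital'] (min_width=17, slack=0)
Line 2: ['box', 'red', 'pharmacy'] (min_width=16, slack=1)
Line 3: ['storm', 'fox'] (min_width=9, slack=8)
Line 4: ['computer', 'pepper'] (min_width=15, slack=2)
Line 5: ['been', 'to'] (min_width=7, slack=10)
Total lines: 5

Answer: 5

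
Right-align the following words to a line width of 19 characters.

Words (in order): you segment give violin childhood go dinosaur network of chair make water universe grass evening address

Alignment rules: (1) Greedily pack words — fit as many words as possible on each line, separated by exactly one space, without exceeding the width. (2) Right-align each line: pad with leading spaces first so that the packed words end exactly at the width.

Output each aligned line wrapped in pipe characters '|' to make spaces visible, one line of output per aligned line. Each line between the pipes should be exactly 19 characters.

Line 1: ['you', 'segment', 'give'] (min_width=16, slack=3)
Line 2: ['violin', 'childhood', 'go'] (min_width=19, slack=0)
Line 3: ['dinosaur', 'network', 'of'] (min_width=19, slack=0)
Line 4: ['chair', 'make', 'water'] (min_width=16, slack=3)
Line 5: ['universe', 'grass'] (min_width=14, slack=5)
Line 6: ['evening', 'address'] (min_width=15, slack=4)

Answer: |   you segment give|
|violin childhood go|
|dinosaur network of|
|   chair make water|
|     universe grass|
|    evening address|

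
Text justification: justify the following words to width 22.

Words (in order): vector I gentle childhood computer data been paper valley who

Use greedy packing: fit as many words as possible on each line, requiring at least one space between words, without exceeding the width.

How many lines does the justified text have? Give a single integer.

Line 1: ['vector', 'I', 'gentle'] (min_width=15, slack=7)
Line 2: ['childhood', 'computer'] (min_width=18, slack=4)
Line 3: ['data', 'been', 'paper', 'valley'] (min_width=22, slack=0)
Line 4: ['who'] (min_width=3, slack=19)
Total lines: 4

Answer: 4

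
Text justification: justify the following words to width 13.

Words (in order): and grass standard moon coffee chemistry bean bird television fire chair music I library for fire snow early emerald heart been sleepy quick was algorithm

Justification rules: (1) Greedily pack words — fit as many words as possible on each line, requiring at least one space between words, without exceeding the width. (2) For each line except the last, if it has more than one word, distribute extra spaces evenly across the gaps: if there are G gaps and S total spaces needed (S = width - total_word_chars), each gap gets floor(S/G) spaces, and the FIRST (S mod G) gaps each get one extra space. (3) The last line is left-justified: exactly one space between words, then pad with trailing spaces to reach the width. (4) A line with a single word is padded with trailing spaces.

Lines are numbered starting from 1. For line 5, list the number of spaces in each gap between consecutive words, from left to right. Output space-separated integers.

Answer: 5

Derivation:
Line 1: ['and', 'grass'] (min_width=9, slack=4)
Line 2: ['standard', 'moon'] (min_width=13, slack=0)
Line 3: ['coffee'] (min_width=6, slack=7)
Line 4: ['chemistry'] (min_width=9, slack=4)
Line 5: ['bean', 'bird'] (min_width=9, slack=4)
Line 6: ['television'] (min_width=10, slack=3)
Line 7: ['fire', 'chair'] (min_width=10, slack=3)
Line 8: ['music', 'I'] (min_width=7, slack=6)
Line 9: ['library', 'for'] (min_width=11, slack=2)
Line 10: ['fire', 'snow'] (min_width=9, slack=4)
Line 11: ['early', 'emerald'] (min_width=13, slack=0)
Line 12: ['heart', 'been'] (min_width=10, slack=3)
Line 13: ['sleepy', 'quick'] (min_width=12, slack=1)
Line 14: ['was', 'algorithm'] (min_width=13, slack=0)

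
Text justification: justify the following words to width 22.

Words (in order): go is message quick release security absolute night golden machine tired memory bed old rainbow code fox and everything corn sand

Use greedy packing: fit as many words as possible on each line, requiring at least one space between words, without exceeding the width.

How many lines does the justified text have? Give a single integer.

Line 1: ['go', 'is', 'message', 'quick'] (min_width=19, slack=3)
Line 2: ['release', 'security'] (min_width=16, slack=6)
Line 3: ['absolute', 'night', 'golden'] (min_width=21, slack=1)
Line 4: ['machine', 'tired', 'memory'] (min_width=20, slack=2)
Line 5: ['bed', 'old', 'rainbow', 'code'] (min_width=20, slack=2)
Line 6: ['fox', 'and', 'everything'] (min_width=18, slack=4)
Line 7: ['corn', 'sand'] (min_width=9, slack=13)
Total lines: 7

Answer: 7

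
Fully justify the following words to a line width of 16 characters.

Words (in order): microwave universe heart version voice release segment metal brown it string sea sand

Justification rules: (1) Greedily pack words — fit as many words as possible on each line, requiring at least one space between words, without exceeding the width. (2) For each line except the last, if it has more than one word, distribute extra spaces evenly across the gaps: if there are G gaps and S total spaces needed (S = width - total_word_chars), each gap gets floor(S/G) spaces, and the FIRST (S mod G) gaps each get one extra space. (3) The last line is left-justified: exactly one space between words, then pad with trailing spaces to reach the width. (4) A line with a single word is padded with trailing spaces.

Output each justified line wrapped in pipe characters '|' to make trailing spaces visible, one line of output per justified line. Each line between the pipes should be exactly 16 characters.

Line 1: ['microwave'] (min_width=9, slack=7)
Line 2: ['universe', 'heart'] (min_width=14, slack=2)
Line 3: ['version', 'voice'] (min_width=13, slack=3)
Line 4: ['release', 'segment'] (min_width=15, slack=1)
Line 5: ['metal', 'brown', 'it'] (min_width=14, slack=2)
Line 6: ['string', 'sea', 'sand'] (min_width=15, slack=1)

Answer: |microwave       |
|universe   heart|
|version    voice|
|release  segment|
|metal  brown  it|
|string sea sand |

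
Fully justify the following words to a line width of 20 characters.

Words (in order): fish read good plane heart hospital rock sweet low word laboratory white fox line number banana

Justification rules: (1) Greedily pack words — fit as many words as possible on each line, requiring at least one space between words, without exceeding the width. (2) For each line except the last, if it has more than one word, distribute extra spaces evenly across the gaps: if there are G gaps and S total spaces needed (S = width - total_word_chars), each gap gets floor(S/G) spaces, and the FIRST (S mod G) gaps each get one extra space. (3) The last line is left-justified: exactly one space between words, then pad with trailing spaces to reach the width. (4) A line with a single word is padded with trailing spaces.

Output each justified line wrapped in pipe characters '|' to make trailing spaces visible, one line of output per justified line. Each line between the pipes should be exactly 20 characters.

Answer: |fish read good plane|
|heart  hospital rock|
|sweet    low    word|
|laboratory white fox|
|line number banana  |

Derivation:
Line 1: ['fish', 'read', 'good', 'plane'] (min_width=20, slack=0)
Line 2: ['heart', 'hospital', 'rock'] (min_width=19, slack=1)
Line 3: ['sweet', 'low', 'word'] (min_width=14, slack=6)
Line 4: ['laboratory', 'white', 'fox'] (min_width=20, slack=0)
Line 5: ['line', 'number', 'banana'] (min_width=18, slack=2)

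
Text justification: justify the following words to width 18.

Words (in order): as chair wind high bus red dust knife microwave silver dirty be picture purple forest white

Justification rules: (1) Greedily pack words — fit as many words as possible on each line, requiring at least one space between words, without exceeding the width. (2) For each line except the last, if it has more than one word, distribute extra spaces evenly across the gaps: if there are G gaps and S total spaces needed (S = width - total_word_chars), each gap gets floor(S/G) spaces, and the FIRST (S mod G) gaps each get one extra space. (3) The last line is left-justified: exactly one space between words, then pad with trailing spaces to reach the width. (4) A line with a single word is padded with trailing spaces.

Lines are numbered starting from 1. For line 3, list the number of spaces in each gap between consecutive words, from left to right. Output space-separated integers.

Line 1: ['as', 'chair', 'wind', 'high'] (min_width=18, slack=0)
Line 2: ['bus', 'red', 'dust', 'knife'] (min_width=18, slack=0)
Line 3: ['microwave', 'silver'] (min_width=16, slack=2)
Line 4: ['dirty', 'be', 'picture'] (min_width=16, slack=2)
Line 5: ['purple', 'forest'] (min_width=13, slack=5)
Line 6: ['white'] (min_width=5, slack=13)

Answer: 3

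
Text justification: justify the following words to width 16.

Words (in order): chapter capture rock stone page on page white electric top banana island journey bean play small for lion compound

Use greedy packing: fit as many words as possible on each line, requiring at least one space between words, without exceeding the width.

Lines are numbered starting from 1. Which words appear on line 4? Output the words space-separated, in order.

Answer: electric top

Derivation:
Line 1: ['chapter', 'capture'] (min_width=15, slack=1)
Line 2: ['rock', 'stone', 'page'] (min_width=15, slack=1)
Line 3: ['on', 'page', 'white'] (min_width=13, slack=3)
Line 4: ['electric', 'top'] (min_width=12, slack=4)
Line 5: ['banana', 'island'] (min_width=13, slack=3)
Line 6: ['journey', 'bean'] (min_width=12, slack=4)
Line 7: ['play', 'small', 'for'] (min_width=14, slack=2)
Line 8: ['lion', 'compound'] (min_width=13, slack=3)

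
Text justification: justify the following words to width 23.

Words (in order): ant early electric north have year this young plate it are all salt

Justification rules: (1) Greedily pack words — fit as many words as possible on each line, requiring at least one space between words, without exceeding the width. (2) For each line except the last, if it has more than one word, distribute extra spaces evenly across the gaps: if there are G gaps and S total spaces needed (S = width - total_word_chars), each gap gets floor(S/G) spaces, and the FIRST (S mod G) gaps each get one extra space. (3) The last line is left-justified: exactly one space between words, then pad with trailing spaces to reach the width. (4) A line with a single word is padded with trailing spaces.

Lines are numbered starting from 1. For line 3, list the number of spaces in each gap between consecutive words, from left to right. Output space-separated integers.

Line 1: ['ant', 'early', 'electric'] (min_width=18, slack=5)
Line 2: ['north', 'have', 'year', 'this'] (min_width=20, slack=3)
Line 3: ['young', 'plate', 'it', 'are', 'all'] (min_width=22, slack=1)
Line 4: ['salt'] (min_width=4, slack=19)

Answer: 2 1 1 1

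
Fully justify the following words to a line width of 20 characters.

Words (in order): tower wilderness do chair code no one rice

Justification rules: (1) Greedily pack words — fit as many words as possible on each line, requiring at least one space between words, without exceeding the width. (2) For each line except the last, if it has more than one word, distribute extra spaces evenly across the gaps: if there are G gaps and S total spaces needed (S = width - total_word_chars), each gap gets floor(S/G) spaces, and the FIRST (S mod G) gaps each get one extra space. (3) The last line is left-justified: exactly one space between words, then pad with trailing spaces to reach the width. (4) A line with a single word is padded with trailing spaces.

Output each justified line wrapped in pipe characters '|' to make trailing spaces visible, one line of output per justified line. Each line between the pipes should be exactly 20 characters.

Answer: |tower  wilderness do|
|chair  code  no  one|
|rice                |

Derivation:
Line 1: ['tower', 'wilderness', 'do'] (min_width=19, slack=1)
Line 2: ['chair', 'code', 'no', 'one'] (min_width=17, slack=3)
Line 3: ['rice'] (min_width=4, slack=16)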